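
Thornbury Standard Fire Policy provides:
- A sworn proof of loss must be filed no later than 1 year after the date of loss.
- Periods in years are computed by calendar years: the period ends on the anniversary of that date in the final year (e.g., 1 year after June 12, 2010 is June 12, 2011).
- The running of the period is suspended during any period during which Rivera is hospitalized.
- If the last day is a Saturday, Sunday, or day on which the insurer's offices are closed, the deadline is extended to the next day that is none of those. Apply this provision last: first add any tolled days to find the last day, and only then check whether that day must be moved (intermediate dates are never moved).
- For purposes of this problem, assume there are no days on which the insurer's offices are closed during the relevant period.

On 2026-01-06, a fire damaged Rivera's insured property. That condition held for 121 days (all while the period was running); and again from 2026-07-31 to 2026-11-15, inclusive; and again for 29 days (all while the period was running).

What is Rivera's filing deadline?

1 year after 2026-01-06 is January 6, 2027.
Tolling adds 121 days: January 6, 2027 + 121 days = May 7, 2027.
From July 31, 2026 through November 15, 2026 inclusive is 108 days; tolling adds 108 days: May 7, 2027 + 108 days = August 23, 2027.
Tolling adds 29 days: August 23, 2027 + 29 days = September 21, 2027.
September 21, 2027 is a Tuesday and not a day on which the insurer's offices are closed, so no extension applies.

September 21, 2027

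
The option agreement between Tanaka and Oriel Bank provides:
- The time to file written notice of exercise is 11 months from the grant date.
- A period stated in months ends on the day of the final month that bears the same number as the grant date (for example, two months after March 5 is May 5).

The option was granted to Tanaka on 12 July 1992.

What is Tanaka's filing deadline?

11 months after 12 July 1992 is June 12, 1993.

June 12, 1993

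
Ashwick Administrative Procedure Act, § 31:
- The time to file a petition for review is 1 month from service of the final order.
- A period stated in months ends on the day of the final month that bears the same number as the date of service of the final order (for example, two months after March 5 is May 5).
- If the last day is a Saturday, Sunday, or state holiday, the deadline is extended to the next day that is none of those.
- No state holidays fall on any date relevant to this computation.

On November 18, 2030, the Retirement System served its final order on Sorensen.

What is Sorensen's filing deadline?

December 18, 2030

1 month after November 18, 2030 is December 18, 2030.
December 18, 2030 is a Wednesday and not a state holiday, so no extension applies.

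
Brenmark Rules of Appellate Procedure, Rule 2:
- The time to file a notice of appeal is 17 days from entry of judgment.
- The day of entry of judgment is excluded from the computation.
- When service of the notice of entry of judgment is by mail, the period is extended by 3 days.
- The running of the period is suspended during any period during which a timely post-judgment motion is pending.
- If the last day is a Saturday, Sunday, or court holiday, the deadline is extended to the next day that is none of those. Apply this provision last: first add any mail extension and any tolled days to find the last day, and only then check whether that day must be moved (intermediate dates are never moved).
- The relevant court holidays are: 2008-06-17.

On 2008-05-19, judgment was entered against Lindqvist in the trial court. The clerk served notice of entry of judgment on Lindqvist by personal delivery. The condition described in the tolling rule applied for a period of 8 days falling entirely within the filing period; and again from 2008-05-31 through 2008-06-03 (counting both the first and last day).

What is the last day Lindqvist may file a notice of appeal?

June 18, 2008

17 days after 2008-05-19 is June 5, 2008.
Service was not by mail, so no mail extension applies.
Tolling adds 8 days: June 5, 2008 + 8 days = June 13, 2008.
From May 31, 2008 through June 3, 2008 inclusive is 4 days; tolling adds 4 days: June 13, 2008 + 4 days = June 17, 2008.
June 17, 2008 is a listed holiday. The next qualifying day is June 18, 2008.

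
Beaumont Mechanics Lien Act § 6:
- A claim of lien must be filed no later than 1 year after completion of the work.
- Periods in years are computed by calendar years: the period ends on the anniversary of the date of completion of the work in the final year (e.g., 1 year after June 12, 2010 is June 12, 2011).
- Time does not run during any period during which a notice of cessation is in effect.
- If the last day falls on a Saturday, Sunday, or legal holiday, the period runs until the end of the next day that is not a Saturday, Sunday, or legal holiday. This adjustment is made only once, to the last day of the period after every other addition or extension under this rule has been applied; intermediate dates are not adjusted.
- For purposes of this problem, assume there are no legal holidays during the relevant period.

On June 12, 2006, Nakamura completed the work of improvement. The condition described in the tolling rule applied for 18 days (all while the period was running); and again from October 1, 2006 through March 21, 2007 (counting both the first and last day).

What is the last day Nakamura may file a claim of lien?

December 19, 2007

1 year after June 12, 2006 is June 12, 2007.
Tolling adds 18 days: June 12, 2007 + 18 days = June 30, 2007.
From October 1, 2006 through March 21, 2007 inclusive is 172 days; tolling adds 172 days: June 30, 2007 + 172 days = December 19, 2007.
December 19, 2007 is a Wednesday and not a legal holiday, so no extension applies.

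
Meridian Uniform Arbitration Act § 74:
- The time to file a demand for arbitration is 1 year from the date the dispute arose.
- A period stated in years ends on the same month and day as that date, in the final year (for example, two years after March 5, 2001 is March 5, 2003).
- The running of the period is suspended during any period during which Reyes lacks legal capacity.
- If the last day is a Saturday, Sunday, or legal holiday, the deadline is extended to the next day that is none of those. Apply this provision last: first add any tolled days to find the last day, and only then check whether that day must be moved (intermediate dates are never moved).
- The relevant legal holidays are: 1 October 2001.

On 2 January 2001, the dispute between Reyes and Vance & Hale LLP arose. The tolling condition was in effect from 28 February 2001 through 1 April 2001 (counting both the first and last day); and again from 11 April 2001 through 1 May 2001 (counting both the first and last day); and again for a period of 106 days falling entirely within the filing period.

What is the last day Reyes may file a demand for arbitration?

1 year after 2 January 2001 is January 2, 2002.
From February 28, 2001 through April 1, 2001 inclusive is 33 days; tolling adds 33 days: January 2, 2002 + 33 days = February 4, 2002.
From April 11, 2001 through May 1, 2001 inclusive is 21 days; tolling adds 21 days: February 4, 2002 + 21 days = February 25, 2002.
Tolling adds 106 days: February 25, 2002 + 106 days = June 11, 2002.
June 11, 2002 is a Tuesday and not a legal holiday, so no extension applies.

June 11, 2002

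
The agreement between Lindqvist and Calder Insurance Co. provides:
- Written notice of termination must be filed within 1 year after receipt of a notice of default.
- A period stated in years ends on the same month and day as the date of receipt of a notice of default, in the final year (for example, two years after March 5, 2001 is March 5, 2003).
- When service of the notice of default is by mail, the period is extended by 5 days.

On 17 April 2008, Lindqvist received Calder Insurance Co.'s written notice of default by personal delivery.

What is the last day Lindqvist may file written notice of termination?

1 year after 17 April 2008 is April 17, 2009.
Service was not by mail, so no mail extension applies.

April 17, 2009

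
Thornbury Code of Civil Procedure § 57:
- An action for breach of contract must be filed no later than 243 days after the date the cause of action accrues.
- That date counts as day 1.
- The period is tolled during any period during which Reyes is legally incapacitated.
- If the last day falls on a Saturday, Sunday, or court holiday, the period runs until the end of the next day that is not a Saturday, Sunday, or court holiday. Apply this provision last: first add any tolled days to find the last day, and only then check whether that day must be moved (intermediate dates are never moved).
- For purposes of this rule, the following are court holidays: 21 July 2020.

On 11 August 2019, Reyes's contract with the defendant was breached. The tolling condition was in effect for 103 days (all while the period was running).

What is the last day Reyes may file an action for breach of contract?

Counting 11 August 2019 as day 1, day 243 is April 9, 2020.
Tolling adds 103 days: April 9, 2020 + 103 days = July 21, 2020.
July 21, 2020 is a listed holiday. The next qualifying day is July 22, 2020.

July 22, 2020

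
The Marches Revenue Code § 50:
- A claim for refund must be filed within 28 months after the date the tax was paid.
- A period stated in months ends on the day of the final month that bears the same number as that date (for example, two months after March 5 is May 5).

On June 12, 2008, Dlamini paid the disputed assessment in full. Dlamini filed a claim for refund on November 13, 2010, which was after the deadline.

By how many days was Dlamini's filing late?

28 months after June 12, 2008 is October 12, 2010.
The deadline is October 12, 2010; from October 12, 2010 to November 13, 2010 is 32 days.

32 days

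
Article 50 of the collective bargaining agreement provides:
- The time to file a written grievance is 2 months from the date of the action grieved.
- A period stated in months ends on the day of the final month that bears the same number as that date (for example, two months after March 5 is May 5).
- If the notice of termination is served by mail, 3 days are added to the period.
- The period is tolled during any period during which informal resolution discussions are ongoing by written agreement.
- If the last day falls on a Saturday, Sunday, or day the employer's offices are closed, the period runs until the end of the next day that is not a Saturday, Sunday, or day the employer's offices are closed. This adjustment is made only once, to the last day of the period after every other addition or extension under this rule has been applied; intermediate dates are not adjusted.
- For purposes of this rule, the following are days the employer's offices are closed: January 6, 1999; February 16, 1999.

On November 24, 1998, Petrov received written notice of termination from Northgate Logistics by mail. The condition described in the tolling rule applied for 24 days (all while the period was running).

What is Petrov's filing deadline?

2 months after November 24, 1998 is January 24, 1999.
Service was by mail, adding 3 days: January 24, 1999 + 3 days = January 27, 1999.
Tolling adds 24 days: January 27, 1999 + 24 days = February 20, 1999.
February 20, 1999 is Saturday; February 21, 1999 is Sunday. The next qualifying day is February 22, 1999.

February 22, 1999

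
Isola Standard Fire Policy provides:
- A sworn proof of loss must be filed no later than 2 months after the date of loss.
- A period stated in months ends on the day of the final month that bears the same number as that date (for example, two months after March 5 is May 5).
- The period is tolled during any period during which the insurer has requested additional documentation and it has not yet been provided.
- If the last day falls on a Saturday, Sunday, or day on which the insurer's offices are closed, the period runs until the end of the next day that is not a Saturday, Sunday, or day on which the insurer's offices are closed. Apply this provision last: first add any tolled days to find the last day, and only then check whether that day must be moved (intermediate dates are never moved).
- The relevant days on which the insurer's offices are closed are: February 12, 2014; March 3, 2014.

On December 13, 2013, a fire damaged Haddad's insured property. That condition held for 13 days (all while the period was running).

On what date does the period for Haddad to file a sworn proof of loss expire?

2 months after December 13, 2013 is February 13, 2014.
Tolling adds 13 days: February 13, 2014 + 13 days = February 26, 2014.
February 26, 2014 is a Wednesday and not a day on which the insurer's offices are closed, so no extension applies.

February 26, 2014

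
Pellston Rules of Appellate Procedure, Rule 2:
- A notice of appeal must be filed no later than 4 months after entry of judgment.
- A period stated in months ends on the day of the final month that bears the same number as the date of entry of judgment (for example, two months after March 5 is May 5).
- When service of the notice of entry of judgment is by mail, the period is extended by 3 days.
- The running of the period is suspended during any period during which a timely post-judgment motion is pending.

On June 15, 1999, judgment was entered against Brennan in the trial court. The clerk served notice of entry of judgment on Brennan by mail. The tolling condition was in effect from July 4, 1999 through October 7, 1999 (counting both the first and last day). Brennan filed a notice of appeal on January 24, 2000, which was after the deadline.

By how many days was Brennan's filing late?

4 months after June 15, 1999 is October 15, 1999.
Service was by mail, adding 3 days: October 15, 1999 + 3 days = October 18, 1999.
From July 4, 1999 through October 7, 1999 inclusive is 96 days; tolling adds 96 days: October 18, 1999 + 96 days = January 22, 2000.
The deadline is January 22, 2000; from January 22, 2000 to January 24, 2000 is 2 days.

2 days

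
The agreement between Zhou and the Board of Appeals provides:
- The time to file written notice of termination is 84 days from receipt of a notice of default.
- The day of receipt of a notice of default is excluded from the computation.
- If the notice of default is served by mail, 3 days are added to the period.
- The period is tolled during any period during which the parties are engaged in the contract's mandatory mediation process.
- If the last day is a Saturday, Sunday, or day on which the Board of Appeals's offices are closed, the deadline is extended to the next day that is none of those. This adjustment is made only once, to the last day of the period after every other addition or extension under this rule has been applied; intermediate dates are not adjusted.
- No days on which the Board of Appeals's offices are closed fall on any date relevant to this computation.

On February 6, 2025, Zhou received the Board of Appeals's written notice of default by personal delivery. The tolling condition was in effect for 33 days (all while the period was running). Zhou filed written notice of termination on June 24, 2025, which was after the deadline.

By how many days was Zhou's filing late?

21 days

84 days after February 6, 2025 is May 1, 2025.
Service was not by mail, so no mail extension applies.
Tolling adds 33 days: May 1, 2025 + 33 days = June 3, 2025.
June 3, 2025 is a Tuesday and not a day on which the Board of Appeals's offices are closed, so no extension applies.
The deadline is June 3, 2025; from June 3, 2025 to June 24, 2025 is 21 days.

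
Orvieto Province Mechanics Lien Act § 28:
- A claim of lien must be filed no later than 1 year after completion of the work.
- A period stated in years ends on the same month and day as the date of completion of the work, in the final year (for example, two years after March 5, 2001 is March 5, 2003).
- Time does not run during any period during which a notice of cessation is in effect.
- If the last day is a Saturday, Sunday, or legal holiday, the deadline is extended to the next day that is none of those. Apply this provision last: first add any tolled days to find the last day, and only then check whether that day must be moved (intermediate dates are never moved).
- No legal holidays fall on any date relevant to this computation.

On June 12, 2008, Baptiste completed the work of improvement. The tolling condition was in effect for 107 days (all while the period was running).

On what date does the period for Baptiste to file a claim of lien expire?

September 28, 2009

1 year after June 12, 2008 is June 12, 2009.
Tolling adds 107 days: June 12, 2009 + 107 days = September 27, 2009.
September 27, 2009 is Sunday. The next qualifying day is September 28, 2009.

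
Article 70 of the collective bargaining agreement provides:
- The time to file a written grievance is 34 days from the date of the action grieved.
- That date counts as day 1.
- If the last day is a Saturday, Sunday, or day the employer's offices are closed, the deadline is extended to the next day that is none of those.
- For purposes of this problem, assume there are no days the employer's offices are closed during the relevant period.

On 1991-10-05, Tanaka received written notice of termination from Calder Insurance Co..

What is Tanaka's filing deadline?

Counting 1991-10-05 as day 1, day 34 is November 7, 1991.
November 7, 1991 is a Thursday and not a day the employer's offices are closed, so no extension applies.

November 7, 1991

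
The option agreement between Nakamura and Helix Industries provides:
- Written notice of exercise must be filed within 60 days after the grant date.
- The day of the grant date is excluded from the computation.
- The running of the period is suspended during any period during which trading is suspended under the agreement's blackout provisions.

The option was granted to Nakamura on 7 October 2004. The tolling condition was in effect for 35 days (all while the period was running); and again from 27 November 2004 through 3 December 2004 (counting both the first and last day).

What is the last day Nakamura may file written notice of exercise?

January 17, 2005

60 days after 7 October 2004 is December 6, 2004.
Tolling adds 35 days: December 6, 2004 + 35 days = January 10, 2005.
From November 27, 2004 through December 3, 2004 inclusive is 7 days; tolling adds 7 days: January 10, 2005 + 7 days = January 17, 2005.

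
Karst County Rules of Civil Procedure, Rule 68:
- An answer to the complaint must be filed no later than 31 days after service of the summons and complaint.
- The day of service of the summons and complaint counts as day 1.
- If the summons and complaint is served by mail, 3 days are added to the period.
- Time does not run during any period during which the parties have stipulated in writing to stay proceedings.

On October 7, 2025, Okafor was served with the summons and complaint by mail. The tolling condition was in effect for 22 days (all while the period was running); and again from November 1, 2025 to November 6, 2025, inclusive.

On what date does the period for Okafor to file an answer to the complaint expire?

Counting October 7, 2025 as day 1, day 31 is November 6, 2025.
Service was by mail, adding 3 days: November 6, 2025 + 3 days = November 9, 2025.
Tolling adds 22 days: November 9, 2025 + 22 days = December 1, 2025.
From November 1, 2025 through November 6, 2025 inclusive is 6 days; tolling adds 6 days: December 1, 2025 + 6 days = December 7, 2025.

December 7, 2025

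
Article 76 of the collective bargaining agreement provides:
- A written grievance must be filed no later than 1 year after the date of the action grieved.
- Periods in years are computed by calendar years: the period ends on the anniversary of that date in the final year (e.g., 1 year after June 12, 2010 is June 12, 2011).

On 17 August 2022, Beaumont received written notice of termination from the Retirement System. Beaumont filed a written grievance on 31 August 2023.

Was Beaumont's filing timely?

No

1 year after 17 August 2022 is August 17, 2023.
The deadline is August 17, 2023; the filing on August 31, 2023 is after that date.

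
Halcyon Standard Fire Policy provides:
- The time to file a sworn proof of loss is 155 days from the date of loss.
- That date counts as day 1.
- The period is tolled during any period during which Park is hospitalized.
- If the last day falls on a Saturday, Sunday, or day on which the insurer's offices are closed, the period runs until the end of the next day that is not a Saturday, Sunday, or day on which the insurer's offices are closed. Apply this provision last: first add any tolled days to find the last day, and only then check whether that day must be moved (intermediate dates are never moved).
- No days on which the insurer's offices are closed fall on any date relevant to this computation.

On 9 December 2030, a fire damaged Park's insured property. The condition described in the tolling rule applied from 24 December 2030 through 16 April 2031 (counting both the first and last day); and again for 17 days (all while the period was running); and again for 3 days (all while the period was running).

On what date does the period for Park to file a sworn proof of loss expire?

September 23, 2031

Counting 9 December 2030 as day 1, day 155 is May 12, 2031.
From December 24, 2030 through April 16, 2031 inclusive is 114 days; tolling adds 114 days: May 12, 2031 + 114 days = September 3, 2031.
Tolling adds 17 days: September 3, 2031 + 17 days = September 20, 2031.
Tolling adds 3 days: September 20, 2031 + 3 days = September 23, 2031.
September 23, 2031 is a Tuesday and not a day on which the insurer's offices are closed, so no extension applies.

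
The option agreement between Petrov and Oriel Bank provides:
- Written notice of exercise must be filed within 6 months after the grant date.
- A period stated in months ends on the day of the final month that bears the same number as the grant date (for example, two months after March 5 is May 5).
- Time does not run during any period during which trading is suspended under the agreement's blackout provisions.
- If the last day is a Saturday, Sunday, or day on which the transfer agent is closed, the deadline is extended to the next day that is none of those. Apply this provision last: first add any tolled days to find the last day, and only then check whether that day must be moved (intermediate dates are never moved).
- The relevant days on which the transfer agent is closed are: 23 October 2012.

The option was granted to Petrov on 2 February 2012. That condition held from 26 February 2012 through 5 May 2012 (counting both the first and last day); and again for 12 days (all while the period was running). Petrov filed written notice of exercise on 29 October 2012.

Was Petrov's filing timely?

No

6 months after 2 February 2012 is August 2, 2012.
From February 26, 2012 through May 5, 2012 inclusive is 70 days; tolling adds 70 days: August 2, 2012 + 70 days = October 11, 2012.
Tolling adds 12 days: October 11, 2012 + 12 days = October 23, 2012.
October 23, 2012 is a listed holiday. The next qualifying day is October 24, 2012.
The deadline is October 24, 2012; the filing on October 29, 2012 is after that date.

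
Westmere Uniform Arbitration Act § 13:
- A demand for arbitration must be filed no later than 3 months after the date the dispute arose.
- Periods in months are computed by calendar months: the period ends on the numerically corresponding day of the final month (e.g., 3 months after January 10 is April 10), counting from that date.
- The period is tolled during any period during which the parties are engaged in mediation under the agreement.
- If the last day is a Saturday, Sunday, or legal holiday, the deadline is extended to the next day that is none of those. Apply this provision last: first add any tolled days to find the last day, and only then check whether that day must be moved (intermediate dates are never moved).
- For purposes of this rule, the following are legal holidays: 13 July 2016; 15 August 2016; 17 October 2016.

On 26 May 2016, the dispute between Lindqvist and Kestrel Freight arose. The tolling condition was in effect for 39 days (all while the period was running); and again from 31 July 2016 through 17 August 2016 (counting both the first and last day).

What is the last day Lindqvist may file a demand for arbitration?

3 months after 26 May 2016 is August 26, 2016.
Tolling adds 39 days: August 26, 2016 + 39 days = October 4, 2016.
From July 31, 2016 through August 17, 2016 inclusive is 18 days; tolling adds 18 days: October 4, 2016 + 18 days = October 22, 2016.
October 22, 2016 is Saturday; October 23, 2016 is Sunday. The next qualifying day is October 24, 2016.

October 24, 2016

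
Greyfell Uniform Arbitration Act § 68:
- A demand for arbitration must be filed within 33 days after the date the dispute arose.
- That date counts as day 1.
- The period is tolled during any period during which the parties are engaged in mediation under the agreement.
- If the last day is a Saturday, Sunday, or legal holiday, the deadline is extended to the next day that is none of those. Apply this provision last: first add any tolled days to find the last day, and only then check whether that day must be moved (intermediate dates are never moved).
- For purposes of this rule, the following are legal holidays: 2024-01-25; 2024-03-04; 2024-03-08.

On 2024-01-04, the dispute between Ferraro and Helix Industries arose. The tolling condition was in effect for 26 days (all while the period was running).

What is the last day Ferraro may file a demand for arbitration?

March 5, 2024

Counting 2024-01-04 as day 1, day 33 is February 5, 2024.
Tolling adds 26 days: February 5, 2024 + 26 days = March 2, 2024.
March 2, 2024 is Saturday; March 3, 2024 is Sunday; March 4, 2024 is a listed holiday. The next qualifying day is March 5, 2024.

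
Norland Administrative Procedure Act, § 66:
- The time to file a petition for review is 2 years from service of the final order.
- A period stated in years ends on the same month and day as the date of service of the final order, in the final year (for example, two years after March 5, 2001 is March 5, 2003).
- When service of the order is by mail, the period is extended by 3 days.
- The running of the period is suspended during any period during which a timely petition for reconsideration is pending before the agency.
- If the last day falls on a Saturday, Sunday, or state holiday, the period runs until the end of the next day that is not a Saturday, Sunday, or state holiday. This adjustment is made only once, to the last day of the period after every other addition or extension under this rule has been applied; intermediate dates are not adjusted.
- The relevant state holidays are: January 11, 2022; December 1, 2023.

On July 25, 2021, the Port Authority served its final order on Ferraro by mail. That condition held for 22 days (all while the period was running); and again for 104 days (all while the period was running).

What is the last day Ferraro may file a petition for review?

December 4, 2023

2 years after July 25, 2021 is July 25, 2023.
Service was by mail, adding 3 days: July 25, 2023 + 3 days = July 28, 2023.
Tolling adds 22 days: July 28, 2023 + 22 days = August 19, 2023.
Tolling adds 104 days: August 19, 2023 + 104 days = December 1, 2023.
December 1, 2023 is a listed holiday; December 2, 2023 is Saturday; December 3, 2023 is Sunday. The next qualifying day is December 4, 2023.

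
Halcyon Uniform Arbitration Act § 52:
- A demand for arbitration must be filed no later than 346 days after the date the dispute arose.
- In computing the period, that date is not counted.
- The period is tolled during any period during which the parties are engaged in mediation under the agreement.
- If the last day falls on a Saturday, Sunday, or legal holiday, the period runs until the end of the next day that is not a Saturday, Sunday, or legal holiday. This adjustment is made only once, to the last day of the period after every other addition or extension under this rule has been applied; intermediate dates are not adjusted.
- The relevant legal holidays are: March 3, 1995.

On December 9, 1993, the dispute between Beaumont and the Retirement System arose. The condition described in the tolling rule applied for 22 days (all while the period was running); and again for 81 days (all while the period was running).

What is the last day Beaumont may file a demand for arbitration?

346 days after December 9, 1993 is November 20, 1994.
Tolling adds 22 days: November 20, 1994 + 22 days = December 12, 1994.
Tolling adds 81 days: December 12, 1994 + 81 days = March 3, 1995.
March 3, 1995 is a listed holiday; March 4, 1995 is Saturday; March 5, 1995 is Sunday. The next qualifying day is March 6, 1995.

March 6, 1995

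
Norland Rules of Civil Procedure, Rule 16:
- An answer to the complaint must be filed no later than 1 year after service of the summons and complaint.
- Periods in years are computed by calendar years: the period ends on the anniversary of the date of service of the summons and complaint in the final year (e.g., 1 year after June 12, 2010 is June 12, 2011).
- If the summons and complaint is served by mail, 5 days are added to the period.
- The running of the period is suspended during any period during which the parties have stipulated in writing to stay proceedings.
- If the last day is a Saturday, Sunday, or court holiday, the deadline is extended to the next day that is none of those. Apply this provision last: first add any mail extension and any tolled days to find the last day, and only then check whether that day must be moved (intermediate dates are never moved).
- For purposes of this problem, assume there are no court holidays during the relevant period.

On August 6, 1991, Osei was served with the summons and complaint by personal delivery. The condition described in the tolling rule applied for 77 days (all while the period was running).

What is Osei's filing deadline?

1 year after August 6, 1991 is August 6, 1992.
Service was not by mail, so no mail extension applies.
Tolling adds 77 days: August 6, 1992 + 77 days = October 22, 1992.
October 22, 1992 is a Thursday and not a court holiday, so no extension applies.

October 22, 1992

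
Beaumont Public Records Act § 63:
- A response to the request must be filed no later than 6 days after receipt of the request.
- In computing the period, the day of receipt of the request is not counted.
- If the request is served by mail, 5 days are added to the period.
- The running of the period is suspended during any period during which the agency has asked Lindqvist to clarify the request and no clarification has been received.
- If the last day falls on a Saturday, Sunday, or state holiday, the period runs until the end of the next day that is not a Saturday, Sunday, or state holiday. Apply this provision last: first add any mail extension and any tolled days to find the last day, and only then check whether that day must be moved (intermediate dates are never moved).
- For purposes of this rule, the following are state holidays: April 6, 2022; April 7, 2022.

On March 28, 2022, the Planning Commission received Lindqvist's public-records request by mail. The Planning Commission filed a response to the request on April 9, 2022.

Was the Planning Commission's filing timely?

No

6 days after March 28, 2022 is April 3, 2022.
Service was by mail, adding 5 days: April 3, 2022 + 5 days = April 8, 2022.
April 8, 2022 is a Friday and not a state holiday, so no extension applies.
The deadline is April 8, 2022; the filing on April 9, 2022 is after that date.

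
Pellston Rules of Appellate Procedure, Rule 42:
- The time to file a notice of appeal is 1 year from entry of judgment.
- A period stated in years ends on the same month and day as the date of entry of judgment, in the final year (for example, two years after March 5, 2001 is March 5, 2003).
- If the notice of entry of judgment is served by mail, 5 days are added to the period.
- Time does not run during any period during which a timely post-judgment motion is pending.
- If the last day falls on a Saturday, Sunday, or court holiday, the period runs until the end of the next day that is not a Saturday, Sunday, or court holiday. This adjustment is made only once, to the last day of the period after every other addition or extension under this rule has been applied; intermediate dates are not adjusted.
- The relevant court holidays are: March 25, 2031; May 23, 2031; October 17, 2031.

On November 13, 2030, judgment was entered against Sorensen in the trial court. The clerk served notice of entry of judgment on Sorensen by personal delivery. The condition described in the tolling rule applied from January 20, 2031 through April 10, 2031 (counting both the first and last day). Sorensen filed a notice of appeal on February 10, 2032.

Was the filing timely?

No

1 year after November 13, 2030 is November 13, 2031.
Service was not by mail, so no mail extension applies.
From January 20, 2031 through April 10, 2031 inclusive is 81 days; tolling adds 81 days: November 13, 2031 + 81 days = February 2, 2032.
February 2, 2032 is a Monday and not a court holiday, so no extension applies.
The deadline is February 2, 2032; the filing on February 10, 2032 is after that date.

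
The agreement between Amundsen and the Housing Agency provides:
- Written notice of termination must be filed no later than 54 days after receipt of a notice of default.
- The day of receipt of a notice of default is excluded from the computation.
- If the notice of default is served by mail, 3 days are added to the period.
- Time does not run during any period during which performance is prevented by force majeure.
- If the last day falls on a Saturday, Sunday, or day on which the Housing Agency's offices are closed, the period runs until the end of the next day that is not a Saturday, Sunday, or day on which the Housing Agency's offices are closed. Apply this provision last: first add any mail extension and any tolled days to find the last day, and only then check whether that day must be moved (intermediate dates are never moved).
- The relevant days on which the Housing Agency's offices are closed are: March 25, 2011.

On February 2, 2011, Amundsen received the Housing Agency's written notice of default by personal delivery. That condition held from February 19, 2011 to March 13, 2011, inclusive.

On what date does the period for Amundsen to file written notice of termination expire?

April 20, 2011

54 days after February 2, 2011 is March 28, 2011.
Service was not by mail, so no mail extension applies.
From February 19, 2011 through March 13, 2011 inclusive is 23 days; tolling adds 23 days: March 28, 2011 + 23 days = April 20, 2011.
April 20, 2011 is a Wednesday and not a day on which the Housing Agency's offices are closed, so no extension applies.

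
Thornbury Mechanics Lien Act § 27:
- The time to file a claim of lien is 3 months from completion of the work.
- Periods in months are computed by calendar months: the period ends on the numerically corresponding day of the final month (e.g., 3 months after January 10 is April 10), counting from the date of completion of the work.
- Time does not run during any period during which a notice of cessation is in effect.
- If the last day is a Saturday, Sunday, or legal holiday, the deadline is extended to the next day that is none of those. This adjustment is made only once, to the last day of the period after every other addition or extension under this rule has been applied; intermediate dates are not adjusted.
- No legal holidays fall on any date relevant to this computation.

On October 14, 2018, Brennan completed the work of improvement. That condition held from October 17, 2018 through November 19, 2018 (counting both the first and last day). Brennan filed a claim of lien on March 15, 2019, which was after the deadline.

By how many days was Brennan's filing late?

3 months after October 14, 2018 is January 14, 2019.
From October 17, 2018 through November 19, 2018 inclusive is 34 days; tolling adds 34 days: January 14, 2019 + 34 days = February 17, 2019.
February 17, 2019 is Sunday. The next qualifying day is February 18, 2019.
The deadline is February 18, 2019; from February 18, 2019 to March 15, 2019 is 25 days.

25 days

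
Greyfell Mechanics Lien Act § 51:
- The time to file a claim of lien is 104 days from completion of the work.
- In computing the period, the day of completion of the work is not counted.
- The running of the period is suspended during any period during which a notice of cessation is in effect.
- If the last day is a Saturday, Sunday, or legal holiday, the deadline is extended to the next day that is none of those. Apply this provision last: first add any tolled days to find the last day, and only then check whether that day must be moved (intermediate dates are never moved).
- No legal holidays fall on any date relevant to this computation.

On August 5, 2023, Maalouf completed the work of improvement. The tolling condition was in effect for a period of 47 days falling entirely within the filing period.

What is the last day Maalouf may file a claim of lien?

104 days after August 5, 2023 is November 17, 2023.
Tolling adds 47 days: November 17, 2023 + 47 days = January 3, 2024.
January 3, 2024 is a Wednesday and not a legal holiday, so no extension applies.

January 3, 2024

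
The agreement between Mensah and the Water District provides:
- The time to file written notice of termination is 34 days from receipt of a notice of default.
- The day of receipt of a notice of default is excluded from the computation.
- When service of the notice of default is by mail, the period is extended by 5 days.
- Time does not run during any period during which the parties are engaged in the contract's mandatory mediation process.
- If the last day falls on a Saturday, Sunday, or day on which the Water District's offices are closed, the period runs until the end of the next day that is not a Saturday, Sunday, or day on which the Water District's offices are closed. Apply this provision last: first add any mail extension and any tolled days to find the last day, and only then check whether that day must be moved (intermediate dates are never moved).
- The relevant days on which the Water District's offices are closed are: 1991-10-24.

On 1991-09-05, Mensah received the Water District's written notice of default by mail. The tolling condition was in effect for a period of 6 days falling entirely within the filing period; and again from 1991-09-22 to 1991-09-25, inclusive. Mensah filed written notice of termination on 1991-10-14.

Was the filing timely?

Yes

34 days after 1991-09-05 is October 9, 1991.
Service was by mail, adding 5 days: October 9, 1991 + 5 days = October 14, 1991.
Tolling adds 6 days: October 14, 1991 + 6 days = October 20, 1991.
From September 22, 1991 through September 25, 1991 inclusive is 4 days; tolling adds 4 days: October 20, 1991 + 4 days = October 24, 1991.
October 24, 1991 is a listed holiday. The next qualifying day is October 25, 1991.
The deadline is October 25, 1991; the filing on October 14, 1991 is on or before that date.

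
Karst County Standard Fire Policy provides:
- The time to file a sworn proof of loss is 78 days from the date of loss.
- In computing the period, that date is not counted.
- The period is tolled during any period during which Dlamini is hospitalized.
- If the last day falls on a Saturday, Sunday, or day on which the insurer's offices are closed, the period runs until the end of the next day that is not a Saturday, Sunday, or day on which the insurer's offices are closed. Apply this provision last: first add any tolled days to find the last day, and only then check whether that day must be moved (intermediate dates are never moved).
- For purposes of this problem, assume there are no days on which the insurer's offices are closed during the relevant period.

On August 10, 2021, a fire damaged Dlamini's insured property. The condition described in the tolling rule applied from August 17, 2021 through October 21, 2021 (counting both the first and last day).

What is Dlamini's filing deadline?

78 days after August 10, 2021 is October 27, 2021.
From August 17, 2021 through October 21, 2021 inclusive is 66 days; tolling adds 66 days: October 27, 2021 + 66 days = January 1, 2022.
January 1, 2022 is Saturday; January 2, 2022 is Sunday. The next qualifying day is January 3, 2022.

January 3, 2022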